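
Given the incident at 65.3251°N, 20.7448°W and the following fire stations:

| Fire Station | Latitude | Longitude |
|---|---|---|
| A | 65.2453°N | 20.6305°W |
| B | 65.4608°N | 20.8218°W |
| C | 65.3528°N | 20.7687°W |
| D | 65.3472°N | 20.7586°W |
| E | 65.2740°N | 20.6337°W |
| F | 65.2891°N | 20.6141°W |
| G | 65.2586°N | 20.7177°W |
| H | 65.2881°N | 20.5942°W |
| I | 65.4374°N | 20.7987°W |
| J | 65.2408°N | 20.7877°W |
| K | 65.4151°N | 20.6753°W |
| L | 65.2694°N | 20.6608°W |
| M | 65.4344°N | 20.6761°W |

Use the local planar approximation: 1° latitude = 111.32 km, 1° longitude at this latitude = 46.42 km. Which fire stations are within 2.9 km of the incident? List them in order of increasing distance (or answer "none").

Distances from 65.3251°N, 20.7448°W:
A: 10.3472 km
B: 15.5232 km
C: 3.2771 km
D: 2.5422 km
E: 7.6783 km
F: 7.2712 km
G: 7.5089 km
H: 8.1140 km
I: 12.7492 km
J: 9.5932 km
K: 10.5254 km
L: 7.3247 km
M: 12.5783 km
Threshold 2.9 km: D (2.5422 km) is within range.

D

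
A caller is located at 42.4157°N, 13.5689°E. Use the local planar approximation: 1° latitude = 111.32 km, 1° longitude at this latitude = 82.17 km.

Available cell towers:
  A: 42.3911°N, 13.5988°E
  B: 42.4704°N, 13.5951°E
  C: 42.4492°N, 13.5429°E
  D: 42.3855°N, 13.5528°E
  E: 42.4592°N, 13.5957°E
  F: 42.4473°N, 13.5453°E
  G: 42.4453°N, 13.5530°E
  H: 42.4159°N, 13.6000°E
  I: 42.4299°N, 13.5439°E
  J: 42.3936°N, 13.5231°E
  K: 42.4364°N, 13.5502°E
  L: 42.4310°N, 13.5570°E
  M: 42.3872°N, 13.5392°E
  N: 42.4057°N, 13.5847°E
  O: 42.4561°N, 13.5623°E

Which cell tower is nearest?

Distances from 42.4157°N, 13.5689°E:
A: 3.6791 km
B: 6.4586 km
C: 4.2978 km
D: 3.6128 km
E: 5.3196 km
F: 4.0168 km
G: 3.5446 km
H: 2.5556 km
I: 2.5920 km
J: 4.4962 km
K: 2.7697 km
L: 1.9639 km
M: 4.0027 km
N: 1.7102 km
O: 4.5299 km
Minimum: N at 1.7102 km.

N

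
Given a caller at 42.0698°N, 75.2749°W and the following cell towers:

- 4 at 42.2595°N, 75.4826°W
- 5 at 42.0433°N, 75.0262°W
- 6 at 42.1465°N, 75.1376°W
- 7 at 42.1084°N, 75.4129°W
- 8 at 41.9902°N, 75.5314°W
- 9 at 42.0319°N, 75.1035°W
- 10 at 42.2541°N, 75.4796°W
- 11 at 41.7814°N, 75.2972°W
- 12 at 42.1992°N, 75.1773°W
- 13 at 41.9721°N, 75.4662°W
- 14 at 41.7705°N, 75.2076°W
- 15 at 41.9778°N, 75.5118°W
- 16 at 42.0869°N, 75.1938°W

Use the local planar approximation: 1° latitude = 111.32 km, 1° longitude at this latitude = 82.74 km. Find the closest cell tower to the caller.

Distances from 42.0698°N, 75.2749°W:
4: √((0.1897·111.32)² + (-0.2077·82.74)²) = √(445.944752 + 295.327593) = 27.2263 km
5: √((-0.0265·111.32)² + (0.2487·82.74)²) = √(8.702382 + 423.430955) = 20.7878 km
6: √((0.0767·111.32)² + (0.1373·82.74)²) = √(72.901611 + 129.054189) = 14.2111 km
7: √((0.0386·111.32)² + (-0.1380·82.74)²) = √(18.463796 + 130.373464) = 12.1999 km
8: √((-0.0796·111.32)² + (-0.2565·82.74)²) = √(78.518597 + 450.407664) = 22.9984 km
9: √((-0.0379·111.32)² + (0.1714·82.74)²) = √(17.800197 + 201.118800) = 14.7959 km
10: √((0.1843·111.32)² + (-0.2047·82.74)²) = √(420.917581 + 286.857836) = 26.6040 km
11: √((-0.2884·111.32)² + (-0.0223·82.74)²) = √(1030.710992 + 3.404401) = 32.1577 km
12: √((0.1294·111.32)² + (0.0976·82.74)²) = √(207.498494 + 65.212473) = 16.5140 km
13: √((-0.0977·111.32)² + (-0.1913·82.74)²) = √(118.286593 + 250.530712) = 19.2046 km
14: √((-0.2993·111.32)² + (0.0673·82.74)²) = √(1110.094188 + 31.007101) = 33.7802 km
15: √((-0.0920·111.32)² + (-0.2369·82.74)²) = √(104.887093 + 384.203356) = 22.1154 km
16: √((0.0171·111.32)² + (0.0811·82.74)²) = √(3.623586 + 45.026972) = 6.9750 km
Minimum: 16 at 6.9750 km.

16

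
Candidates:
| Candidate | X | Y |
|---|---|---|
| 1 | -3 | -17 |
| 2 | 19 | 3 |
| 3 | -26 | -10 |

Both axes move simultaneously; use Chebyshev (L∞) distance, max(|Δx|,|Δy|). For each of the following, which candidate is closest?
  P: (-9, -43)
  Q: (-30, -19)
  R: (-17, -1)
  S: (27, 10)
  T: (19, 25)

P→1; Q→3; R→3; S→2; T→2

P at (-9, -43):
  1: 26
  2: 46
  3: 33
  → nearest: 1 (26)
Q at (-30, -19):
  1: 27
  2: 49
  3: 9
  → nearest: 3 (9)
R at (-17, -1):
  1: 16
  2: 36
  3: 9
  → nearest: 3 (9)
S at (27, 10):
  1: 30
  2: 8
  3: 53
  → nearest: 2 (8)
T at (19, 25):
  1: 42
  2: 22
  3: 45
  → nearest: 2 (22)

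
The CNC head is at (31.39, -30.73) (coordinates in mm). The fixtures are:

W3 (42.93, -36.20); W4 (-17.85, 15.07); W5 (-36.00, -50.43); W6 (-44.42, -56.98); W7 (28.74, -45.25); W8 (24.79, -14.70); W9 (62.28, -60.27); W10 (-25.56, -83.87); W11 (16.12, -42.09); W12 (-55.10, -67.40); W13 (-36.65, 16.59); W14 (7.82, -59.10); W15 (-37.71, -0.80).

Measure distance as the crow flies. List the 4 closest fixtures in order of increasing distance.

Distances from (31.39, -30.73):
W3: √((11.54)² + (-5.47)²) = √(133.1716 + 29.9209) = 12.77 mm
W4: √((-49.24)² + (45.80)²) = √(2424.5776 + 2097.6400) = 67.25 mm
W5: √((-67.39)² + (-19.70)²) = √(4541.4121 + 388.0900) = 70.21 mm
W6: √((-75.81)² + (-26.25)²) = √(5747.1561 + 689.0625) = 80.23 mm
W7: √((-2.65)² + (-14.52)²) = √(7.0225 + 210.8304) = 14.76 mm
W8: √((-6.60)² + (16.03)²) = √(43.5600 + 256.9609) = 17.34 mm
W9: √((30.89)² + (-29.54)²) = √(954.1921 + 872.6116) = 42.74 mm
W10: √((-56.95)² + (-53.14)²) = √(3243.3025 + 2823.8596) = 77.89 mm
W11: √((-15.27)² + (-11.36)²) = √(233.1729 + 129.0496) = 19.03 mm
W12: √((-86.49)² + (-36.67)²) = √(7480.5201 + 1344.6889) = 93.94 mm
W13: √((-68.04)² + (47.32)²) = √(4629.4416 + 2239.1824) = 82.88 mm
W14: √((-23.57)² + (-28.37)²) = √(555.5449 + 804.8569) = 36.88 mm
W15: √((-69.10)² + (29.93)²) = √(4774.8100 + 895.8049) = 75.30 mm
Sorted: W3 (12.77 mm) < W7 (14.76 mm) < W8 (17.34 mm) < W11 (19.03 mm) < W14 (36.88 mm) < W9 (42.74 mm) < …

W3, W7, W8, W11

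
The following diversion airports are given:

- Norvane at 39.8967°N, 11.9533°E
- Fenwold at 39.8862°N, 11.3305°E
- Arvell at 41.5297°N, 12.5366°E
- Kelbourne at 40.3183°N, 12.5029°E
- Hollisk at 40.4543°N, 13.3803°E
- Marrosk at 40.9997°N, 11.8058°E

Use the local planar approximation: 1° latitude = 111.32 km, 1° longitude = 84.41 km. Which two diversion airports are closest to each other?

Norvane and Fenwold

Pairwise distances:
Norvane–Fenwold: √((-0.0105·111.32)² + (-0.6228·84.41)²) = √(1.366234 + 2763.662517) = 52.5835 km
Norvane–Arvell: √((1.6330·111.32)² + (0.5833·84.41)²) = √(33045.989825 + 2424.218457) = 188.3354 km
Norvane–Kelbourne: √((0.4216·111.32)² + (0.5496·84.41)²) = √(2202.660683 + 2152.193169) = 65.9913 km
Norvane–Hollisk: √((0.5576·111.32)² + (1.4270·84.41)²) = √(3852.937157 + 14508.942072) = 135.5060 km
Norvane–Marrosk: √((1.1030·111.32)² + (-0.1475·84.41)²) = √(15076.391973 + 155.014328) = 123.4156 km
Fenwold–Arvell: √((1.6435·111.32)² + (1.2061·84.41)²) = √(33472.319798 + 10364.645091) = 209.3728 km
Fenwold–Kelbourne: √((0.4321·111.32)² + (1.1724·84.41)²) = √(2313.741988 + 9793.533654) = 110.0331 km
Fenwold–Hollisk: √((0.5681·111.32)² + (2.0498·84.41)²) = √(3999.410421 + 29937.172386) = 184.2188 km
Fenwold–Marrosk: √((1.1135·111.32)² + (0.4753·84.41)²) = √(15364.797401 + 1609.620258) = 130.2859 km
Arvell–Kelbourne: √((-1.2114·111.32)² + (-0.0337·84.41)²) = √(18185.344555 + 8.091846) = 134.8830 km
Arvell–Hollisk: √((-1.0754·111.32)² + (0.8437·84.41)²) = √(14331.328786 + 5071.820780) = 139.2952 km
Arvell–Marrosk: √((-0.5300·111.32)² + (-0.7308·84.41)²) = √(3480.952800 + 3805.264749) = 85.3593 km
Kelbourne–Hollisk: √((0.1360·111.32)² + (0.8774·84.41)²) = √(229.205066 + 5485.081194) = 75.5929 km
Kelbourne–Marrosk: √((0.6814·111.32)² + (-0.6971·84.41)²) = √(5753.745573 + 3462.405795) = 96.0008 km
Hollisk–Marrosk: √((0.5454·111.32)² + (-1.5745·84.41)²) = √(3686.181053 + 17663.352274) = 146.1148 km
Closest pair: Norvane–Fenwold at 52.5835 km.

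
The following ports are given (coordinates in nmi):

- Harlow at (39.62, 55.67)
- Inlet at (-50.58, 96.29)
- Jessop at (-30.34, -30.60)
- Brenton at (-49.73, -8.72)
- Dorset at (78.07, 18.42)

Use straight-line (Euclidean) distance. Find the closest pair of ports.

Pairwise distances:
Harlow–Inlet: 98.92 nmi
Harlow–Jessop: 111.07 nmi
Harlow–Brenton: 110.13 nmi
Harlow–Dorset: 53.53 nmi
Inlet–Jessop: 128.49 nmi
Inlet–Brenton: 105.01 nmi
Inlet–Dorset: 150.38 nmi
Jessop–Brenton: 29.24 nmi
Jessop–Dorset: 118.98 nmi
Brenton–Dorset: 130.65 nmi
Closest pair: Jessop–Brenton at 29.24 nmi.

Jessop and Brenton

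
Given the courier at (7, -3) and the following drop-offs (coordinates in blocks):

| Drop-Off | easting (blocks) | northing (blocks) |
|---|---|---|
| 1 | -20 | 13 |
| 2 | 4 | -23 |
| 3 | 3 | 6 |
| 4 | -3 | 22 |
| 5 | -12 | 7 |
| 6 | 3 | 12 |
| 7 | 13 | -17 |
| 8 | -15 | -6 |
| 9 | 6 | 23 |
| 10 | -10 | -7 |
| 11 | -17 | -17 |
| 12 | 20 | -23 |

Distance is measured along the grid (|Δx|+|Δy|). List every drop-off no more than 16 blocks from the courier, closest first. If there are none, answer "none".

Distances from (7, -3):
1: |-27| + |16| = 27 + 16 = 43 blocks
2: |-3| + |-20| = 3 + 20 = 23 blocks
3: |-4| + |9| = 4 + 9 = 13 blocks
4: |-10| + |25| = 10 + 25 = 35 blocks
5: |-19| + |10| = 19 + 10 = 29 blocks
6: |-4| + |15| = 4 + 15 = 19 blocks
7: |6| + |-14| = 6 + 14 = 20 blocks
8: |-22| + |-3| = 22 + 3 = 25 blocks
9: |-1| + |26| = 1 + 26 = 27 blocks
10: |-17| + |-4| = 17 + 4 = 21 blocks
11: |-24| + |-14| = 24 + 14 = 38 blocks
12: |13| + |-20| = 13 + 20 = 33 blocks
Threshold 16 blocks: 3 (13 blocks) is within range.

3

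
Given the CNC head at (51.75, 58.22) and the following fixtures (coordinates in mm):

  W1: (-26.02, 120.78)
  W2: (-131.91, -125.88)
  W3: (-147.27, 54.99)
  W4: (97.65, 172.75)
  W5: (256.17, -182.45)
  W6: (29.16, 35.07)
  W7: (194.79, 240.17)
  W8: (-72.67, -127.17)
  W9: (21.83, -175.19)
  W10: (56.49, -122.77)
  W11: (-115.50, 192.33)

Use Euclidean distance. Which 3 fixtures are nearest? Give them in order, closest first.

W6, W1, W4

Distances from (51.75, 58.22):
W1: 99.81 mm
W2: 260.05 mm
W3: 199.05 mm
W4: 123.39 mm
W5: 315.77 mm
W6: 32.35 mm
W7: 231.44 mm
W8: 223.27 mm
W9: 235.32 mm
W10: 181.05 mm
W11: 214.38 mm
Sorted: W6 (32.35 mm) < W1 (99.81 mm) < W4 (123.39 mm) < W10 (181.05 mm) < W3 (199.05 mm) < …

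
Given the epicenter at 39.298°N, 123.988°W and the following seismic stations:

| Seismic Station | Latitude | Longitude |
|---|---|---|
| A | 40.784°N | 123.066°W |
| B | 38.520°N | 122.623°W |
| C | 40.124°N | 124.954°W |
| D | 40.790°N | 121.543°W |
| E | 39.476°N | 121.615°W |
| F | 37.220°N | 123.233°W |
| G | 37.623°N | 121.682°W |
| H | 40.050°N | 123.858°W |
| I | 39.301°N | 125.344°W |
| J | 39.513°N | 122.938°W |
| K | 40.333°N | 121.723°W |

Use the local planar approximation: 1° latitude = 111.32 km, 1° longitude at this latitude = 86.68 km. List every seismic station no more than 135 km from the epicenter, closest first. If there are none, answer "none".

Distances from 39.298°N, 123.988°W:
A: 183.715 km
B: 146.629 km
C: 124.363 km
D: 269.260 km
E: 206.644 km
F: 240.402 km
G: 273.352 km
H: 84.468 km
I: 117.539 km
J: 94.108 km
K: 227.641 km
Threshold 135 km: H (84.468 km), J (94.108 km), I (117.539 km), C (124.363 km) are within range.

H, J, I, C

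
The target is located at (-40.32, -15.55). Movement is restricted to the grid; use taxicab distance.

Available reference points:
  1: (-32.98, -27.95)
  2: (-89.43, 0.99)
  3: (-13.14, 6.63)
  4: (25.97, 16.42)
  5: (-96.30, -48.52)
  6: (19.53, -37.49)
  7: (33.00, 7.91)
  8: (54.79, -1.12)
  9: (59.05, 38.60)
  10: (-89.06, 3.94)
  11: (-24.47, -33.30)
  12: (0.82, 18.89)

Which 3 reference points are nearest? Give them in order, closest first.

Distances from (-40.32, -15.55):
1: |7.34| + |-12.40| = 7.34 + 12.40 = 19.74
2: |-49.11| + |16.54| = 49.11 + 16.54 = 65.65
3: |27.18| + |22.18| = 27.18 + 22.18 = 49.36
4: |66.29| + |31.97| = 66.29 + 31.97 = 98.26
5: |-55.98| + |-32.97| = 55.98 + 32.97 = 88.95
6: |59.85| + |-21.94| = 59.85 + 21.94 = 81.79
7: |73.32| + |23.46| = 73.32 + 23.46 = 96.78
8: |95.11| + |14.43| = 95.11 + 14.43 = 109.54
9: |99.37| + |54.15| = 99.37 + 54.15 = 153.52
10: |-48.74| + |19.49| = 48.74 + 19.49 = 68.23
11: |15.85| + |-17.75| = 15.85 + 17.75 = 33.60
12: |41.14| + |34.44| = 41.14 + 34.44 = 75.58
Sorted: 1 (19.74) < 11 (33.60) < 3 (49.36) < 2 (65.65) < 10 (68.23) < …

1, 11, 3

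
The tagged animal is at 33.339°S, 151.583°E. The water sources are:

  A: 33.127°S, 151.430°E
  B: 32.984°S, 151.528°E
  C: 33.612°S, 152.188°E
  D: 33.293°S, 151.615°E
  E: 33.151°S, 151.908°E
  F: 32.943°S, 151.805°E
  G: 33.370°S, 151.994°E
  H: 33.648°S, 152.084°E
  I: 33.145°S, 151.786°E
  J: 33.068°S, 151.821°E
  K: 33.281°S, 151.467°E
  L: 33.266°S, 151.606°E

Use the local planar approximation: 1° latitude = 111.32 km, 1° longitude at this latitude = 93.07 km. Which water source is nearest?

D

Distances from 33.339°S, 151.583°E:
A: 27.563 km
B: 39.849 km
C: 63.985 km
D: 5.924 km
E: 36.782 km
F: 48.685 km
G: 38.407 km
H: 57.943 km
I: 28.694 km
J: 37.427 km
K: 12.579 km
L: 8.404 km
Minimum: D at 5.924 km.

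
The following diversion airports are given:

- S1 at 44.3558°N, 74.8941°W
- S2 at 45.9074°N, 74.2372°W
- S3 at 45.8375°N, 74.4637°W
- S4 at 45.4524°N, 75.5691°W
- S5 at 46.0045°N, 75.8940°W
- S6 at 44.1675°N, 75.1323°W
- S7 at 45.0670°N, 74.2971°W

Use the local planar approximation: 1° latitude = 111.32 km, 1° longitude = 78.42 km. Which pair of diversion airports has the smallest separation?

Pairwise distances:
S1–S2: √((1.5516·111.32)² + (0.6569·78.42)²) = √(29833.618866 + 2653.702293) = 180.2424 km
S1–S3: √((1.4817·111.32)² + (0.4304·78.42)²) = √(27206.141787 + 1139.195344) = 168.3607 km
S1–S4: √((1.0966·111.32)² + (-0.6750·78.42)²) = √(14901.942332 + 2801.955422) = 133.0560 km
S1–S5: √((1.6487·111.32)² + (-0.9999·78.42)²) = √(33684.466336 + 6148.466522) = 199.5819 km
S1–S6: √((-0.1883·111.32)² + (-0.2382·78.42)²) = √(439.386830 + 348.929100) = 28.0770 km
S1–S7: √((0.7112·111.32)² + (0.5970·78.42)²) = √(6268.013039 + 2191.807144) = 91.9773 km
S2–S3: √((-0.0699·111.32)² + (-0.2265·78.42)²) = √(60.548132 + 315.493262) = 19.3918 km
S2–S4: √((-0.4550·111.32)² + (-1.3319·78.42)²) = √(2565.483280 + 10909.300728) = 116.0809 km
S2–S5: √((0.0971·111.32)² + (-1.6568·78.42)²) = √(116.838199 + 16880.831998) = 130.3751 km
S2–S6: √((-1.7399·111.32)² + (-0.8951·78.42)²) = √(37514.137989 + 4927.161416) = 206.0129 km
S2–S7: √((-0.8404·111.32)² + (-0.0599·78.42)²) = √(8752.225180 + 22.065172) = 93.6712 km
S3–S4: √((-0.3851·111.32)² + (-1.1054·78.42)²) = √(1837.779626 + 7514.370362) = 96.7065 km
S3–S5: √((0.1670·111.32)² + (-1.4303·78.42)²) = √(345.604459 + 12580.791161) = 113.6943 km
S3–S6: √((-1.6700·111.32)² + (-0.6686·78.42)²) = √(34560.445939 + 2749.073937) = 193.1567 km
S3–S7: √((-0.7705·111.32)² + (0.1666·78.42)²) = √(7356.846277 + 170.688267) = 86.7614 km
S4–S5: √((0.5521·111.32)² + (-0.3249·78.42)²) = √(3777.303574 + 649.162013) = 66.5317 km
S4–S6: √((-1.2849·111.32)² + (0.4368·78.42)²) = √(20459.030678 + 1173.326651) = 147.0794 km
S4–S7: √((-0.3854·111.32)² + (1.2720·78.42)²) = √(1840.644070 + 9950.110380) = 108.5852 km
S5–S6: √((-1.8370·111.32)² + (0.7617·78.42)²) = √(41818.139587 + 3567.973229) = 213.0402 km
S5–S7: √((-0.9375·111.32)² + (1.5969·78.42)²) = √(10891.531406 + 15682.276894) = 163.0147 km
S6–S7: √((0.8995·111.32)² + (0.8352·78.42)²) = √(10026.485514 + 4289.776317) = 119.6506 km
Closest pair: S2–S3 at 19.3918 km.

S2 and S3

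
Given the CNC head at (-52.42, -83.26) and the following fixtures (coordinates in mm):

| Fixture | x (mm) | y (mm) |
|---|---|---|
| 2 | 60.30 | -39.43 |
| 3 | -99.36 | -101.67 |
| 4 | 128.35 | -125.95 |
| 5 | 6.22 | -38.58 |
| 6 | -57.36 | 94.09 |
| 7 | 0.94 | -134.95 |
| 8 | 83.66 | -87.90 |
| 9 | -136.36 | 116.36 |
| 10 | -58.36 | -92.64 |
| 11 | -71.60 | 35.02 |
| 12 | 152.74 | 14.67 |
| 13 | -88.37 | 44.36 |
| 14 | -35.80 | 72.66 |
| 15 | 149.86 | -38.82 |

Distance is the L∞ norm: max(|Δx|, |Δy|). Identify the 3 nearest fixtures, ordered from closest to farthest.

Distances from (-52.42, -83.26):
2: max(|112.72|, |43.83|) = 112.72 mm
3: max(|-46.94|, |-18.41|) = 46.94 mm
4: max(|180.77|, |-42.69|) = 180.77 mm
5: max(|58.64|, |44.68|) = 58.64 mm
6: max(|-4.94|, |177.35|) = 177.35 mm
7: max(|53.36|, |-51.69|) = 53.36 mm
8: max(|136.08|, |-4.64|) = 136.08 mm
9: max(|-83.94|, |199.62|) = 199.62 mm
10: max(|-5.94|, |-9.38|) = 9.38 mm
11: max(|-19.18|, |118.28|) = 118.28 mm
12: max(|205.16|, |97.93|) = 205.16 mm
13: max(|-35.95|, |127.62|) = 127.62 mm
14: max(|16.62|, |155.92|) = 155.92 mm
15: max(|202.28|, |44.44|) = 202.28 mm
Sorted: 10 (9.38 mm) < 3 (46.94 mm) < 7 (53.36 mm) < 5 (58.64 mm) < 2 (112.72 mm) < …

10, 3, 7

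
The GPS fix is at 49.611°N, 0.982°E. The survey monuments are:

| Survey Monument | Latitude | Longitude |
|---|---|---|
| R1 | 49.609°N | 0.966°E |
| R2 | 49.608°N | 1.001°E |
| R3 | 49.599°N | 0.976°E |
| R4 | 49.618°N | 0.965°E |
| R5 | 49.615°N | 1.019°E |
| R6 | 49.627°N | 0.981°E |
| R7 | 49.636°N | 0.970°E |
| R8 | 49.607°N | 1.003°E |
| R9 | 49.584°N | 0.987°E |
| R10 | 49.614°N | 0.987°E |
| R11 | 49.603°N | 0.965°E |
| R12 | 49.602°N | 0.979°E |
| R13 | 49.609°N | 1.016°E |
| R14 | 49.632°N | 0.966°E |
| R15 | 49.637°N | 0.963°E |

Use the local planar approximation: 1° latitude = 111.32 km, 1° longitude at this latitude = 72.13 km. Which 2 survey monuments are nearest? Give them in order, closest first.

R10, R12

Distances from 49.611°N, 0.982°E:
R1: √((-0.002·111.32)² + (-0.016·72.13)²) = √(0.04957 + 1.33190) = 1.175 km
R2: √((-0.003·111.32)² + (0.019·72.13)²) = √(0.11153 + 1.87819) = 1.411 km
R3: √((-0.012·111.32)² + (-0.006·72.13)²) = √(1.78447 + 0.18730) = 1.404 km
R4: √((0.007·111.32)² + (-0.017·72.13)²) = √(0.60721 + 1.50359) = 1.453 km
R5: √((0.004·111.32)² + (0.037·72.13)²) = √(0.19827 + 7.12255) = 2.706 km
R6: √((0.016·111.32)² + (-0.001·72.13)²) = √(3.17239 + 0.00520) = 1.783 km
R7: √((0.025·111.32)² + (-0.012·72.13)²) = √(7.74509 + 0.74919) = 2.914 km
R8: √((-0.004·111.32)² + (0.021·72.13)²) = √(0.19827 + 2.29441) = 1.579 km
R9: √((-0.027·111.32)² + (0.005·72.13)²) = √(9.03387 + 0.13007) = 3.027 km
R10: √((0.003·111.32)² + (0.005·72.13)²) = √(0.11153 + 0.13007) = 0.492 km
R11: √((-0.008·111.32)² + (-0.017·72.13)²) = √(0.79310 + 1.50359) = 1.515 km
R12: √((-0.009·111.32)² + (-0.003·72.13)²) = √(1.00376 + 0.04682) = 1.025 km
R13: √((-0.002·111.32)² + (0.034·72.13)²) = √(0.04957 + 6.01436) = 2.463 km
R14: √((0.021·111.32)² + (-0.016·72.13)²) = √(5.46493 + 1.33190) = 2.607 km
R15: √((0.026·111.32)² + (-0.019·72.13)²) = √(8.37709 + 1.87819) = 3.202 km
Sorted: R10 (0.492 km) < R12 (1.025 km) < R1 (1.175 km) < R3 (1.404 km) < …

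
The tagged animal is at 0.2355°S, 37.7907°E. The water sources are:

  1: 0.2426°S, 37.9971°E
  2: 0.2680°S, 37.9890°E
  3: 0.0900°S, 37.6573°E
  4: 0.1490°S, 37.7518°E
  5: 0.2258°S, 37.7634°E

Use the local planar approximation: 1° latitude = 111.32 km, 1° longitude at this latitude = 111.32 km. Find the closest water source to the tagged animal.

Distances from 0.2355°S, 37.7907°E:
1: 22.9900 km
2: 22.3693 km
3: 21.9743 km
4: 10.5581 km
5: 3.2252 km
Minimum: 5 at 3.2252 km.

5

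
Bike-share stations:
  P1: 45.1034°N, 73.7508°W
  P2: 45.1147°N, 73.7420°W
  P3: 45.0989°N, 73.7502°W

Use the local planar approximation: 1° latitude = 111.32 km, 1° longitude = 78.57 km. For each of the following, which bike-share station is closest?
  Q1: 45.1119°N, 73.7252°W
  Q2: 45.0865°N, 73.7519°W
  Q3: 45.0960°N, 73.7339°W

Q1 at 45.1119°N, 73.7252°W:
  P1: √((-0.0085·111.32)² + (-0.0256·78.57)²) = √(0.895332 + 4.045698) = 2.2228 km
  P2: √((0.0028·111.32)² + (-0.0168·78.57)²) = √(0.097154 + 1.742337) = 1.3563 km
  P3: √((-0.0130·111.32)² + (-0.0250·78.57)²) = √(2.094272 + 3.858278) = 2.4398 km
  → nearest: P2 (1.3563 km)
Q2 at 45.0865°N, 73.7519°W:
  P1: √((0.0169·111.32)² + (0.0011·78.57)²) = √(3.539320 + 0.007470) = 1.8833 km
  P2: √((0.0282·111.32)² + (0.0099·78.57)²) = √(9.854727 + 0.605040) = 3.2342 km
  P3: √((0.0124·111.32)² + (0.0017·78.57)²) = √(1.905416 + 0.017841) = 1.3868 km
  → nearest: P3 (1.3868 km)
Q3 at 45.0960°N, 73.7339°W:
  P1: √((0.0074·111.32)² + (-0.0169·78.57)²) = √(0.678594 + 1.763140) = 1.5626 km
  P2: √((0.0187·111.32)² + (-0.0081·78.57)²) = √(4.333408 + 0.405027) = 2.1768 km
  P3: √((0.0029·111.32)² + (-0.0163·78.57)²) = √(0.104218 + 1.640169) = 1.3208 km
  → nearest: P3 (1.3208 km)

Q1→P2; Q2→P3; Q3→P3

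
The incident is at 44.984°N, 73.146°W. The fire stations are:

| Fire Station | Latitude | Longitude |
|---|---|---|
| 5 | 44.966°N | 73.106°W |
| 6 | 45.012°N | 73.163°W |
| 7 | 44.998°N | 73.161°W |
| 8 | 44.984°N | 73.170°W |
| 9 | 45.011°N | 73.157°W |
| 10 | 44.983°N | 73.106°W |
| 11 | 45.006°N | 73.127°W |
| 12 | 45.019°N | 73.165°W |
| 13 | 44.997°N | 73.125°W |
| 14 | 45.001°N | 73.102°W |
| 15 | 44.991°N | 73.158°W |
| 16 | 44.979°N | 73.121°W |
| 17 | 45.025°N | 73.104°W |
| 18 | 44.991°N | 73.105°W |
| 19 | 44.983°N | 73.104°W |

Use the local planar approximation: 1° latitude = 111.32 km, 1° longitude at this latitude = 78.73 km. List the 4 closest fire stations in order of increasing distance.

15, 8, 7, 16

Distances from 44.984°N, 73.146°W:
5: √((-0.018·111.32)² + (0.040·78.73)²) = √(4.01505 + 9.91746) = 3.733 km
6: √((0.028·111.32)² + (-0.017·78.73)²) = √(9.71544 + 1.79134) = 3.392 km
7: √((0.014·111.32)² + (-0.015·78.73)²) = √(2.42886 + 1.39464) = 1.955 km
8: √((0.000·111.32)² + (-0.024·78.73)²) = √(0.00000 + 3.57029) = 1.890 km
9: √((0.027·111.32)² + (-0.011·78.73)²) = √(9.03387 + 0.75001) = 3.128 km
10: √((-0.001·111.32)² + (0.040·78.73)²) = √(0.01239 + 9.91746) = 3.151 km
11: √((0.022·111.32)² + (0.019·78.73)²) = √(5.99780 + 2.23763) = 2.870 km
12: √((0.035·111.32)² + (-0.019·78.73)²) = √(15.18037 + 2.23763) = 4.173 km
13: √((0.013·111.32)² + (0.021·78.73)²) = √(2.09427 + 2.73350) = 2.197 km
14: √((0.017·111.32)² + (0.044·78.73)²) = √(3.58133 + 12.00013) = 3.947 km
15: √((0.007·111.32)² + (-0.012·78.73)²) = √(0.60721 + 0.89257) = 1.225 km
16: √((-0.005·111.32)² + (0.025·78.73)²) = √(0.30980 + 3.87401) = 2.045 km
17: √((0.041·111.32)² + (0.042·78.73)²) = √(20.83119 + 10.93400) = 5.636 km
18: √((0.007·111.32)² + (0.041·78.73)²) = √(0.60721 + 10.41953) = 3.321 km
19: √((-0.001·111.32)² + (0.042·78.73)²) = √(0.01239 + 10.93400) = 3.309 km
Sorted: 15 (1.225 km) < 8 (1.890 km) < 7 (1.955 km) < 16 (2.045 km) < 13 (2.197 km) < 11 (2.870 km) < …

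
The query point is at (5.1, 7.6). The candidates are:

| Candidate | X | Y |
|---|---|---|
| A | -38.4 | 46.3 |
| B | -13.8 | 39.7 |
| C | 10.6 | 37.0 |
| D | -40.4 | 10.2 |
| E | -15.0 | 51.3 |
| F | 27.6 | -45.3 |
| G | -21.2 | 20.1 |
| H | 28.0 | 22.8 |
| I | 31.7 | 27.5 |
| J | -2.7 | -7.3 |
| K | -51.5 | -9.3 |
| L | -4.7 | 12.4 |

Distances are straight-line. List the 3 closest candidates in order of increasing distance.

Distances from (5.1, 7.6):
A: 58.2
B: 37.3
C: 29.9
D: 45.6
E: 48.1
F: 57.5
G: 29.1
H: 27.5
I: 33.2
J: 16.8
K: 59.1
L: 10.9
Sorted: L (10.9) < J (16.8) < H (27.5) < G (29.1) < C (29.9) < …

L, J, H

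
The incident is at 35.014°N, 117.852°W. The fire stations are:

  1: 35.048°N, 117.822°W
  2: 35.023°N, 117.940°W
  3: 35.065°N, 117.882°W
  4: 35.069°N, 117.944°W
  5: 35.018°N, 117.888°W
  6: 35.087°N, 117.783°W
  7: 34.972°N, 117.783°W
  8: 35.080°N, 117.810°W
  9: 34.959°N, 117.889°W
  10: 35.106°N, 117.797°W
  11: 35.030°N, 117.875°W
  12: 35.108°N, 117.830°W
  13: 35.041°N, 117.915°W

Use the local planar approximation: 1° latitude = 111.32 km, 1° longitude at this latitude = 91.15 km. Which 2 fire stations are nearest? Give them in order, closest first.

Distances from 35.014°N, 117.852°W:
1: √((0.034·111.32)² + (0.030·91.15)²) = √(14.32532 + 7.47749) = 4.669 km
2: √((0.009·111.32)² + (-0.088·91.15)²) = √(1.00376 + 64.33965) = 8.084 km
3: √((0.051·111.32)² + (-0.030·91.15)²) = √(32.23196 + 7.47749) = 6.302 km
4: √((0.055·111.32)² + (-0.092·91.15)²) = √(37.48623 + 70.32164) = 10.383 km
5: √((0.004·111.32)² + (-0.036·91.15)²) = √(0.19827 + 10.76759) = 3.311 km
6: √((0.073·111.32)² + (0.069·91.15)²) = √(66.03773 + 39.55592) = 10.276 km
7: √((-0.042·111.32)² + (0.069·91.15)²) = √(21.85974 + 39.55592) = 7.837 km
8: √((0.066·111.32)² + (0.042·91.15)²) = √(53.98017 + 14.65588) = 8.285 km
9: √((-0.055·111.32)² + (-0.037·91.15)²) = √(37.48623 + 11.37409) = 6.990 km
10: √((0.092·111.32)² + (0.055·91.15)²) = √(104.88709 + 25.13268) = 11.403 km
11: √((0.016·111.32)² + (-0.023·91.15)²) = √(3.17239 + 4.39510) = 2.751 km
12: √((0.094·111.32)² + (0.022·91.15)²) = √(109.49697 + 4.02123) = 10.654 km
13: √((0.027·111.32)² + (-0.063·91.15)²) = √(9.03387 + 32.97573) = 6.481 km
Sorted: 11 (2.751 km) < 5 (3.311 km) < 1 (4.669 km) < 3 (6.302 km) < …

11, 5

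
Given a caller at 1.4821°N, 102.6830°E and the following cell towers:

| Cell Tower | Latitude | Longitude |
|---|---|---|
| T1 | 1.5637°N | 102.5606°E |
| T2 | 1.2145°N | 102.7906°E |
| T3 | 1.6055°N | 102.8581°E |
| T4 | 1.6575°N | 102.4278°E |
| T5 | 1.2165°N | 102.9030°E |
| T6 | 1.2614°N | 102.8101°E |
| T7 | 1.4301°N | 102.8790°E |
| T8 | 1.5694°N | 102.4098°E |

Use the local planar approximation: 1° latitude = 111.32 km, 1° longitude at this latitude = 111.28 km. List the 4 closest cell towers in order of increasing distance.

T1, T7, T3, T6

Distances from 1.4821°N, 102.6830°E:
T1: √((0.0816·111.32)² + (-0.1224·111.28)²) = √(82.513824 + 185.522706) = 16.3718 km
T2: √((-0.2676·111.32)² + (0.1076·111.28)²) = √(887.398343 + 143.370162) = 32.1056 km
T3: √((0.1234·111.32)² + (0.1751·111.28)²) = √(188.702092 + 379.670213) = 23.8406 km
T4: √((0.1754·111.32)² + (-0.2552·111.28)²) = √(381.246244 + 806.483663) = 34.4635 km
T5: √((-0.2656·111.32)² + (0.2200·111.28)²) = √(874.183362 + 599.348739) = 38.3866 km
T6: √((-0.2207·111.32)² + (0.1271·111.28)²) = √(603.602544 + 200.043910) = 28.3487 km
T7: √((-0.0520·111.32)² + (0.1960·111.28)²) = √(33.508353 + 475.714486) = 22.5660 km
T8: √((0.0873·111.32)² + (-0.2732·111.28)²) = √(94.444111 + 924.263120) = 31.9172 km
Sorted: T1 (16.3718 km) < T7 (22.5660 km) < T3 (23.8406 km) < T6 (28.3487 km) < T8 (31.9172 km) < T2 (32.1056 km) < …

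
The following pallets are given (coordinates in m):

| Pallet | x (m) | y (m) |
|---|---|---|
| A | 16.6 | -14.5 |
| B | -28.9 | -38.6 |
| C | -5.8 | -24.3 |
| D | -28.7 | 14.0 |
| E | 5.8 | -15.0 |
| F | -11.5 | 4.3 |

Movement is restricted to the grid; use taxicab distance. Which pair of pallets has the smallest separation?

Pairwise distances:
A–E: |-10.8| + |-0.5| = 10.8 + 0.5 = 11.3 m
C–E: |11.6| + |9.3| = 11.6 + 9.3 = 20.9 m
D–F: |17.2| + |-9.7| = 17.2 + 9.7 = 26.9 m
A–C: |-22.4| + |-9.8| = 22.4 + 9.8 = 32.2 m
C–F: |-5.7| + |28.6| = 5.7 + 28.6 = 34.3 m
E–F: |-17.3| + |19.3| = 17.3 + 19.3 = 36.6 m
B–C: |23.1| + |14.3| = 23.1 + 14.3 = 37.4 m
A–F: |-28.1| + |18.8| = 28.1 + 18.8 = 46.9 m
B–D: |0.2| + |52.6| = 0.2 + 52.6 = 52.8 m
B–E: |34.7| + |23.6| = 34.7 + 23.6 = 58.3 m
B–F: |17.4| + |42.9| = 17.4 + 42.9 = 60.3 m
C–D: |-22.9| + |38.3| = 22.9 + 38.3 = 61.2 m
D–E: |34.5| + |-29.0| = 34.5 + 29.0 = 63.5 m
A–B: |-45.5| + |-24.1| = 45.5 + 24.1 = 69.6 m
A–D: |-45.3| + |28.5| = 45.3 + 28.5 = 73.8 m
Closest pair: A–E at 11.3 m.

A and E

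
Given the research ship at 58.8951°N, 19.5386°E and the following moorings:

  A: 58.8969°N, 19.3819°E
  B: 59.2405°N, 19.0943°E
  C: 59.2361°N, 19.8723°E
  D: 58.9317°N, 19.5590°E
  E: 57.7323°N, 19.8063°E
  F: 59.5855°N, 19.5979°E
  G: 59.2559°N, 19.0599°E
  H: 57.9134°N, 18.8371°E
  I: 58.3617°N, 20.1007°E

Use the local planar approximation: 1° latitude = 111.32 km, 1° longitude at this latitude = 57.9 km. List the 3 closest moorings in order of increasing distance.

Distances from 58.8951°N, 19.5386°E:
A: √((0.0018·111.32)² + (-0.1567·57.9)²) = √(0.040151 + 82.318059) = 9.0751 km
B: √((0.3454·111.32)² + (-0.4443·57.9)²) = √(1478.396963 + 661.774082) = 46.2620 km
C: √((0.3410·111.32)² + (0.3337·57.9)²) = √(1440.970710 + 373.309929) = 42.5944 km
D: √((0.0366·111.32)² + (0.0204·57.9)²) = √(16.600018 + 1.395139) = 4.2421 km
E: √((-1.1628·111.32)² + (0.2677·57.9)²) = √(16755.463325 + 240.244730) = 130.3676 km
F: √((0.6904·111.32)² + (0.0593·57.9)²) = √(5906.741442 + 11.788716) = 76.9320 km
G: √((0.3608·111.32)² + (-0.4787·57.9)²) = √(1613.167460 + 768.217122) = 48.7994 km
H: √((-0.9817·111.32)² + (-0.7015·57.9)²) = √(11942.739993 + 1649.728504) = 116.5867 km
I: √((-0.5334·111.32)² + (0.5621·57.9)²) = √(3525.757335 + 1059.215428) = 67.7124 km
Sorted: D (4.2421 km) < A (9.0751 km) < C (42.5944 km) < B (46.2620 km) < G (48.7994 km) < …

D, A, C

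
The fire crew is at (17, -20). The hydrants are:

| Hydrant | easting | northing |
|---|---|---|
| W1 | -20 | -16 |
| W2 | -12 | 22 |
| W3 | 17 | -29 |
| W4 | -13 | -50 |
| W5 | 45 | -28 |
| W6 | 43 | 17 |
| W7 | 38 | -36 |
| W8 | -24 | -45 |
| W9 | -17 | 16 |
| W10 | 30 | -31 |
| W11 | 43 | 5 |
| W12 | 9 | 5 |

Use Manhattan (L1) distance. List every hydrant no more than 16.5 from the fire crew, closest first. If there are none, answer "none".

W3

Distances from (17, -20):
W1: |-37| + |4| = 37 + 4 = 41
W2: |-29| + |42| = 29 + 42 = 71
W3: |0| + |-9| = 0 + 9 = 9
W4: |-30| + |-30| = 30 + 30 = 60
W5: |28| + |-8| = 28 + 8 = 36
W6: |26| + |37| = 26 + 37 = 63
W7: |21| + |-16| = 21 + 16 = 37
W8: |-41| + |-25| = 41 + 25 = 66
W9: |-34| + |36| = 34 + 36 = 70
W10: |13| + |-11| = 13 + 11 = 24
W11: |26| + |25| = 26 + 25 = 51
W12: |-8| + |25| = 8 + 25 = 33
Threshold 16.5: W3 (9) is within range.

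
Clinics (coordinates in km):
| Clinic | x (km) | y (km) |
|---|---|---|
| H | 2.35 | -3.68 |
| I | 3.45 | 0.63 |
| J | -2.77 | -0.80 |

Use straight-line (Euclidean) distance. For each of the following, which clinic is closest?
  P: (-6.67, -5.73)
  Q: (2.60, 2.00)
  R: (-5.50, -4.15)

P→J; Q→I; R→J

P at (-6.67, -5.73):
  H: √((9.02)² + (2.05)²) = √(81.3604 + 4.2025) = 9.25 km
  I: √((10.12)² + (6.36)²) = √(102.4144 + 40.4496) = 11.95 km
  J: √((3.90)² + (4.93)²) = √(15.2100 + 24.3049) = 6.29 km
  → nearest: J (6.29 km)
Q at (2.60, 2.00):
  H: √((-0.25)² + (-5.68)²) = √(0.0625 + 32.2624) = 5.69 km
  I: √((0.85)² + (-1.37)²) = √(0.7225 + 1.8769) = 1.61 km
  J: √((-5.37)² + (-2.80)²) = √(28.8369 + 7.8400) = 6.06 km
  → nearest: I (1.61 km)
R at (-5.50, -4.15):
  H: √((7.85)² + (0.47)²) = √(61.6225 + 0.2209) = 7.86 km
  I: √((8.95)² + (4.78)²) = √(80.1025 + 22.8484) = 10.15 km
  J: √((2.73)² + (3.35)²) = √(7.4529 + 11.2225) = 4.32 km
  → nearest: J (4.32 km)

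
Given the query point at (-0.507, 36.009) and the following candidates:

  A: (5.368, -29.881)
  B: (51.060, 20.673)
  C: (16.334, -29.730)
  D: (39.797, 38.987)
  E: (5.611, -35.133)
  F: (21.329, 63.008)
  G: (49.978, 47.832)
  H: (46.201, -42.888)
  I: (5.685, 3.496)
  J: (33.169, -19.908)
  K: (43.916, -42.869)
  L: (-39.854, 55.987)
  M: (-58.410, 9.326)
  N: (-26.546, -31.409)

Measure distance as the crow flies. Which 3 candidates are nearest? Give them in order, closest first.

I, F, D

Distances from (-0.507, 36.009):
A: √((5.875)² + (-65.890)²) = √(34.51562 + 4341.49210) = 66.151
B: √((51.567)² + (-15.336)²) = √(2659.15549 + 235.19290) = 53.799
C: √((16.841)² + (-65.739)²) = √(283.61928 + 4321.61612) = 67.862
D: √((40.304)² + (2.978)²) = √(1624.41242 + 8.86848) = 40.414
E: √((6.118)² + (-71.142)²) = √(37.42992 + 5061.18416) = 71.405
F: √((21.836)² + (26.999)²) = √(476.81090 + 728.94600) = 34.724
G: √((50.485)² + (11.823)²) = √(2548.73522 + 139.78333) = 51.851
H: √((46.708)² + (-78.897)²) = √(2181.63726 + 6224.73661) = 91.686
I: √((6.192)² + (-32.513)²) = √(38.34086 + 1057.09517) = 33.097
J: √((33.676)² + (-55.917)²) = √(1134.07298 + 3126.71089) = 65.275
K: √((44.423)² + (-78.878)²) = √(1973.40293 + 6221.73888) = 90.527
L: √((-39.347)² + (19.978)²) = √(1548.18641 + 399.12048) = 44.128
M: √((-57.903)² + (-26.683)²) = √(3352.75741 + 711.98249) = 63.755
N: √((-26.039)² + (-67.418)²) = √(678.02952 + 4545.18672) = 72.272
Sorted: I (33.097) < F (34.724) < D (40.414) < L (44.128) < G (51.851) < …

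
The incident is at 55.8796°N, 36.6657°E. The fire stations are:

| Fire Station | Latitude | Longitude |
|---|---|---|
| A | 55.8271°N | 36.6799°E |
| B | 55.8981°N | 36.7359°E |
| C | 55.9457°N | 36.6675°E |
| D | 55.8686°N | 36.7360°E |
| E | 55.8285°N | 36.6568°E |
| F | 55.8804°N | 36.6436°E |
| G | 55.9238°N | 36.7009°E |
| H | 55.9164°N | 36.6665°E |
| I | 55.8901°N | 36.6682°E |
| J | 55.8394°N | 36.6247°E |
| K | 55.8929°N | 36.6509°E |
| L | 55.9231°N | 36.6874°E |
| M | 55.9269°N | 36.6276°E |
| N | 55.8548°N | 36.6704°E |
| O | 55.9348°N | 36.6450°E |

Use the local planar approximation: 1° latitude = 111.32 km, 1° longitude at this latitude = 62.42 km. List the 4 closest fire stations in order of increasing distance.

I, F, K, N

Distances from 55.8796°N, 36.6657°E:
A: √((-0.0525·111.32)² + (0.0142·62.42)²) = √(34.155842 + 0.785641) = 5.9111 km
B: √((0.0185·111.32)² + (0.0702·62.42)²) = √(4.241211 + 19.200907) = 4.8417 km
C: √((0.0661·111.32)² + (0.0018·62.42)²) = √(54.143872 + 0.012624) = 7.3591 km
D: √((-0.0110·111.32)² + (0.0703·62.42)²) = √(1.499449 + 19.255650) = 4.5558 km
E: √((-0.0511·111.32)² + (-0.0089·62.42)²) = √(32.358486 + 0.308622) = 5.7155 km
F: √((0.0008·111.32)² + (-0.0221·62.42)²) = √(0.007931 + 1.902971) = 1.3824 km
G: √((0.0442·111.32)² + (0.0352·62.42)²) = √(24.209785 + 4.827618) = 5.3886 km
H: √((0.0368·111.32)² + (0.0008·62.42)²) = √(16.781935 + 0.002494) = 4.0969 km
I: √((0.0105·111.32)² + (0.0025·62.42)²) = √(1.366234 + 0.024352) = 1.1792 km
J: √((-0.0402·111.32)² + (-0.0410·62.42)²) = √(20.026198 + 6.549607) = 5.1552 km
K: √((0.0133·111.32)² + (-0.0148·62.42)²) = √(2.192046 + 0.853436) = 1.7451 km
L: √((0.0435·111.32)² + (0.0217·62.42)²) = √(23.449031 + 1.834708) = 5.0283 km
M: √((0.0473·111.32)² + (-0.0381·62.42)²) = √(27.724816 + 5.655845) = 5.7776 km
N: √((-0.0248·111.32)² + (0.0047·62.42)²) = √(7.621663 + 0.086068) = 2.7763 km
O: √((0.0552·111.32)² + (-0.0207·62.42)²) = √(37.759354 + 1.669507) = 6.2792 km
Sorted: I (1.1792 km) < F (1.3824 km) < K (1.7451 km) < N (2.7763 km) < H (4.0969 km) < D (4.5558 km) < …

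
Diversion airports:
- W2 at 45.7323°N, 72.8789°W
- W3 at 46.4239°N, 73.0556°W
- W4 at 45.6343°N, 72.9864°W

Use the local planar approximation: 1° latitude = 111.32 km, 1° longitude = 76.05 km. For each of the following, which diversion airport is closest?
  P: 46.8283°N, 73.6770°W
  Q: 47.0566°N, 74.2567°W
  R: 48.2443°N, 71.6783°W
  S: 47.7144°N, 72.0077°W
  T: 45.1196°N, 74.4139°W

P→W3; Q→W3; R→W3; S→W3; T→W4

P at 46.8283°N, 73.6770°W:
  W2: 136.2703 km
  W3: 65.2677 km
  W4: 142.9162 km
  → nearest: W3 (65.2677 km)
Q at 47.0566°N, 74.2567°W:
  W2: 180.8651 km
  W3: 115.3445 km
  W4: 185.4759 km
  → nearest: W3 (115.3445 km)
R at 48.2443°N, 71.6783°W:
  W2: 294.1648 km
  W3: 228.1162 km
  W4: 307.1042 km
  → nearest: W3 (228.1162 km)
S at 47.7144°N, 72.0077°W:
  W2: 230.3800 km
  W3: 164.2824 km
  W4: 243.2249 km
  → nearest: W3 (164.2824 km)
T at 45.1196°N, 74.4139°W:
  W2: 135.2017 km
  W3: 178.1912 km
  W4: 122.7536 km
  → nearest: W4 (122.7536 km)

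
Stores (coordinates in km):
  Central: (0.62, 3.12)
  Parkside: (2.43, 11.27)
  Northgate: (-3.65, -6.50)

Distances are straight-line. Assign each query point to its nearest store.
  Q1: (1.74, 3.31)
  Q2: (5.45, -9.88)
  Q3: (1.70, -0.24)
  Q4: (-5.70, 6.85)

Q1 at (1.74, 3.31):
  Central: 1.14 km
  Parkside: 7.99 km
  Northgate: 11.19 km
  → nearest: Central (1.14 km)
Q2 at (5.45, -9.88):
  Central: 13.87 km
  Parkside: 21.36 km
  Northgate: 9.71 km
  → nearest: Northgate (9.71 km)
Q3 at (1.70, -0.24):
  Central: 3.53 km
  Parkside: 11.53 km
  Northgate: 8.23 km
  → nearest: Central (3.53 km)
Q4 at (-5.70, 6.85):
  Central: 7.34 km
  Parkside: 9.25 km
  Northgate: 13.51 km
  → nearest: Central (7.34 km)

Q1→Central; Q2→Northgate; Q3→Central; Q4→Central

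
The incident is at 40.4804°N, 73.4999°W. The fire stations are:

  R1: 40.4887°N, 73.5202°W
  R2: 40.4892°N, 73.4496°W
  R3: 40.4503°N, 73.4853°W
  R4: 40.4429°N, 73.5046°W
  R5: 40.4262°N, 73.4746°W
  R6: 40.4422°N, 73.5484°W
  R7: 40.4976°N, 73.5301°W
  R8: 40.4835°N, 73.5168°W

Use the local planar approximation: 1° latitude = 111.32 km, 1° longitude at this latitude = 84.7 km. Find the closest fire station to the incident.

Distances from 40.4804°N, 73.4999°W:
R1: √((0.0083·111.32)² + (-0.0203·84.7)²) = √(0.853695 + 2.956371) = 1.9519 km
R2: √((0.0088·111.32)² + (0.0503·84.7)²) = √(0.959648 + 18.151093) = 4.3716 km
R3: √((-0.0301·111.32)² + (0.0146·84.7)²) = √(11.227405 + 1.529229) = 3.5716 km
R4: √((-0.0375·111.32)² + (-0.0047·84.7)²) = √(17.426450 + 0.158476) = 4.1934 km
R5: √((-0.0542·111.32)² + (0.0253·84.7)²) = √(36.403653 + 4.592063) = 6.4028 km
R6: √((-0.0382·111.32)² + (-0.0485·84.7)²) = √(18.083110 + 16.875253) = 5.9126 km
R7: √((0.0172·111.32)² + (-0.0302·84.7)²) = √(3.666091 + 6.543057) = 3.1952 km
R8: √((0.0031·111.32)² + (-0.0169·84.7)²) = √(0.119088 + 2.048992) = 1.4724 km
Minimum: R8 at 1.4724 km.

R8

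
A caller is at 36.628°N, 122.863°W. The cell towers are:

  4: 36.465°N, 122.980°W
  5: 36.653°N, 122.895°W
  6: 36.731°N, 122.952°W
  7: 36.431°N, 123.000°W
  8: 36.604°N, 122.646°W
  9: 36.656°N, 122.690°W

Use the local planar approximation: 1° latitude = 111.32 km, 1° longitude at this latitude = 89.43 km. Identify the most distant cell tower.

Distances from 36.628°N, 122.863°W:
4: √((-0.163·111.32)² + (-0.117·89.43)²) = √(329.24683 + 109.48086) = 20.946 km
5: √((0.025·111.32)² + (-0.032·89.43)²) = √(7.74509 + 8.18967) = 3.992 km
6: √((0.103·111.32)² + (-0.089·89.43)²) = √(131.46824 + 63.34998) = 13.958 km
7: √((-0.197·111.32)² + (-0.137·89.43)²) = √(480.92665 + 150.10930) = 25.120 km
8: √((-0.024·111.32)² + (0.217·89.43)²) = √(7.13787 + 376.60487) = 19.589 km
9: √((0.028·111.32)² + (0.173·89.43)²) = √(9.71544 + 239.36391) = 15.782 km
Maximum: 7 at 25.120 km.

7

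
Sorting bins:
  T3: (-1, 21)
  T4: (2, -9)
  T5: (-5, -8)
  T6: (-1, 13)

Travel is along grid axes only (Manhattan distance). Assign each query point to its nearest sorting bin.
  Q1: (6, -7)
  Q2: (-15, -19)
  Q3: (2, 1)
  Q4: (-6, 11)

Q1→T4; Q2→T5; Q3→T4; Q4→T6

Q1 at (6, -7):
  T3: |-7| + |28| = 7 + 28 = 35
  T4: |-4| + |-2| = 4 + 2 = 6
  T5: |-11| + |-1| = 11 + 1 = 12
  T6: |-7| + |20| = 7 + 20 = 27
  → nearest: T4 (6)
Q2 at (-15, -19):
  T3: |14| + |40| = 14 + 40 = 54
  T4: |17| + |10| = 17 + 10 = 27
  T5: |10| + |11| = 10 + 11 = 21
  T6: |14| + |32| = 14 + 32 = 46
  → nearest: T5 (21)
Q3 at (2, 1):
  T3: |-3| + |20| = 3 + 20 = 23
  T4: |0| + |-10| = 0 + 10 = 10
  T5: |-7| + |-9| = 7 + 9 = 16
  T6: |-3| + |12| = 3 + 12 = 15
  → nearest: T4 (10)
Q4 at (-6, 11):
  T3: |5| + |10| = 5 + 10 = 15
  T4: |8| + |-20| = 8 + 20 = 28
  T5: |1| + |-19| = 1 + 19 = 20
  T6: |5| + |2| = 5 + 2 = 7
  → nearest: T6 (7)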